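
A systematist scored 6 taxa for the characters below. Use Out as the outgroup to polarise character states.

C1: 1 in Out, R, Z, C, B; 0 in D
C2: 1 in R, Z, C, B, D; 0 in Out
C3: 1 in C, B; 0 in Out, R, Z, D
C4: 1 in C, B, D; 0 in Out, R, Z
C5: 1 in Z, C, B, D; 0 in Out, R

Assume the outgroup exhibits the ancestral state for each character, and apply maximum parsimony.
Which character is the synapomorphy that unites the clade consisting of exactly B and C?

C3

Character polarity is set by the outgroup: the derived state is whichever differs from the outgroup's state, so for C1 the derived state is '0', and for the remaining characters it is '1'.
C1 (derived state '0') is unique to D (autapomorphy; uninformative for grouping).
All ingroup taxa share the derived state '1' for C2; it defines the ingroup but does not resolve relationships within it.
C3 (derived state '1') is shared by B and C — a synapomorphy uniting that clade.
C4 (derived state '1') is shared by B, C, and D — a synapomorphy uniting that clade.
Only B, C, D, and Z show the derived state '1' for C5, supporting them as a clade.
Most parsimonious ingroup topology: (R,(Z,((C,B),D))).
The clade {B, C} is supported by C3: its derived state '1' occurs in exactly those taxa and in no other taxon (including the outgroup).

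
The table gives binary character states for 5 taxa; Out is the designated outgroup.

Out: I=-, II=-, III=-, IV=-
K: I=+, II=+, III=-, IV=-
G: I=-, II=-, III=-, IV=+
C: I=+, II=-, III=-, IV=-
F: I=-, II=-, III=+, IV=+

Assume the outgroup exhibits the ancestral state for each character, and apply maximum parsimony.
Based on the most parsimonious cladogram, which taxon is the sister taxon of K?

The outgroup has state '-' for every character, so '+' is the derived state throughout.
I: derived state '+' in C and K only — synapomorphy for {C, K}.
II (derived state '+') is unique to K (autapomorphy; uninformative for grouping).
III: derived state '+' in F only — an autapomorphy, so it tells us nothing about relationships among taxa.
IV: derived state '+' in F and G only — synapomorphy for {F, G}.
Most parsimonious ingroup topology: ((K,C),(G,F)).
K and C form a cherry on this tree, so they are sister taxa.

C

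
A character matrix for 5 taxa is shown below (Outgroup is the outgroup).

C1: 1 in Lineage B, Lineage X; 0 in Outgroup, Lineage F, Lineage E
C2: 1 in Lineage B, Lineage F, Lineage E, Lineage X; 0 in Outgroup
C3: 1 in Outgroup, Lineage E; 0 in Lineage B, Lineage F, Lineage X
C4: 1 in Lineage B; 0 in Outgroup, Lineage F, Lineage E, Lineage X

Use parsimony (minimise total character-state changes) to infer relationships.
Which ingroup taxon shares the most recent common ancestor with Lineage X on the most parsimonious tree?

Lineage B

Character polarity is set by the outgroup: the derived state is whichever differs from the outgroup's state, so for C3 the derived state is '0', and for the remaining characters it is '1'.
C1: derived state '1' in Lineage B and Lineage X only — synapomorphy for {Lineage B, Lineage X}.
C2 (derived state '1') is shared by all ingroup taxa — unites the whole ingroup.
C3: derived state '0' in Lineage B, Lineage F, and Lineage X only — synapomorphy for {Lineage B, Lineage F, Lineage X}.
C4 (derived state '1') is unique to Lineage B (autapomorphy; uninformative for grouping).
Most parsimonious ingroup topology: (((Lineage B,Lineage X),Lineage F),Lineage E).
Lineage X and Lineage B form a cherry on this tree, so they are sister taxa.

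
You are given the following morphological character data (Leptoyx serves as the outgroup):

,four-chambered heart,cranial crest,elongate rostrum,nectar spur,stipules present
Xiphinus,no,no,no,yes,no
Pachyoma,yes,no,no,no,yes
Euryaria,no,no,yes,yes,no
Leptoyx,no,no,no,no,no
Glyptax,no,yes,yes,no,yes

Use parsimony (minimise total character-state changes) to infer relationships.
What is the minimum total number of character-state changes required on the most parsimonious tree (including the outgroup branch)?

The outgroup has state 'no' for every character, so 'yes' is the derived state throughout.
four-chambered heart (derived state 'yes') is unique to Pachyoma (autapomorphy; uninformative for grouping).
cranial crest: derived state 'yes' in Glyptax only — an autapomorphy, so it tells us nothing about relationships among taxa.
elongate rostrum groups Euryaria and Glyptax, which is incompatible with the clades supported by the remaining characters; treating it as convergent (homoplasy) costs fewer steps than any alternative tree.
nectar spur (derived state 'yes') is shared by Euryaria and Xiphinus — a synapomorphy uniting that clade.
Only Glyptax and Pachyoma show the derived state 'yes' for stipules present, supporting them as a clade.
Most parsimonious ingroup topology: ((Euryaria,Xiphinus),(Glyptax,Pachyoma)).
Changes per character on this tree: four-chambered heart: 1; cranial crest: 1; elongate rostrum: 2; nectar spur: 1; stipules present: 1.
Total = 6.

6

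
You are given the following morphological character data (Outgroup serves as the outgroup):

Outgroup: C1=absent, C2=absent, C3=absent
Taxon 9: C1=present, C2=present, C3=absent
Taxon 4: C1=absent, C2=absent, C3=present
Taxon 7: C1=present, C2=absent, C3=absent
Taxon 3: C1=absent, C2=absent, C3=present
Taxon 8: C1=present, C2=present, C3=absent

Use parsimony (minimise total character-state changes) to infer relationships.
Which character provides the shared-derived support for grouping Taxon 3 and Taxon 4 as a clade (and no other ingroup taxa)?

C3

The outgroup has state 'absent' for every character, so 'present' is the derived state throughout.
C1: derived state 'present' in Taxon 7, Taxon 8, and Taxon 9 only — synapomorphy for {Taxon 7, Taxon 8, Taxon 9}.
C2: derived state 'present' in Taxon 8 and Taxon 9 only — synapomorphy for {Taxon 8, Taxon 9}.
C3: derived state 'present' in Taxon 3 and Taxon 4 only — synapomorphy for {Taxon 3, Taxon 4}.
Most parsimonious ingroup topology: ((Taxon 3,Taxon 4),((Taxon 9,Taxon 8),Taxon 7)).
The clade {Taxon 3, Taxon 4} is supported by C3: its derived state 'present' occurs in exactly those taxa and in no other taxon (including the outgroup).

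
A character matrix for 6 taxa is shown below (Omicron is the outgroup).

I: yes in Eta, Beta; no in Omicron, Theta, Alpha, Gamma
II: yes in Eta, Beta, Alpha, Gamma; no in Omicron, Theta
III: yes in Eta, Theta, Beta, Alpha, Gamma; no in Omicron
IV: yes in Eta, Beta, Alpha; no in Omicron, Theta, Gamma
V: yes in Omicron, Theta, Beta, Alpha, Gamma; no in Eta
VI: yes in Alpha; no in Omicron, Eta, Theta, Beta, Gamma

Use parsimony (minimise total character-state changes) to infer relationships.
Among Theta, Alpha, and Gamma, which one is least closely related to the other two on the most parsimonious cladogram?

Theta

Character polarity is set by the outgroup: the derived state is whichever differs from the outgroup's state, so for V the derived state is 'no', and for the remaining characters it is 'yes'.
Only Beta and Eta show the derived state 'yes' for I, supporting them as a clade.
Only Alpha, Beta, Eta, and Gamma show the derived state 'yes' for II, supporting them as a clade.
All ingroup taxa share the derived state 'yes' for III; it defines the ingroup but does not resolve relationships within it.
Only Alpha, Beta, and Eta show the derived state 'yes' for IV, supporting them as a clade.
V (derived state 'no') is unique to Eta (autapomorphy; uninformative for grouping).
VI: derived state 'yes' in Alpha only — an autapomorphy, so it tells us nothing about relationships among taxa.
Most parsimonious ingroup topology: ((((Eta,Beta),Alpha),Gamma),Theta).
Gamma and Alpha share a more recent common ancestor with each other than either does with Theta, so Theta is the least closely related of the three.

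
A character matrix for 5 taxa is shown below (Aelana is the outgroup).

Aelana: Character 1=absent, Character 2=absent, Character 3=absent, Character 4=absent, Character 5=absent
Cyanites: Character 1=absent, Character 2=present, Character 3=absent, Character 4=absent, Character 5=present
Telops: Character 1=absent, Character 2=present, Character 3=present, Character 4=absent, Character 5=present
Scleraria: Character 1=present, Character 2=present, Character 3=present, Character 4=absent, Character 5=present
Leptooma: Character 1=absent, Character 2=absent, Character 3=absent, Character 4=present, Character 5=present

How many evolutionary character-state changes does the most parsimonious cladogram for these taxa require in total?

5

The outgroup has state 'absent' for every character, so 'present' is the derived state throughout.
Character 1: derived state 'present' in Scleraria only — an autapomorphy, so it tells us nothing about relationships among taxa.
Only Cyanites, Scleraria, and Telops show the derived state 'present' for Character 2, supporting them as a clade.
Only Scleraria and Telops show the derived state 'present' for Character 3, supporting them as a clade.
Character 4 (derived state 'present') is unique to Leptooma (autapomorphy; uninformative for grouping).
All ingroup taxa share the derived state 'present' for Character 5; it defines the ingroup but does not resolve relationships within it.
Most parsimonious ingroup topology: ((Cyanites,(Telops,Scleraria)),Leptooma).
Changes per character on this tree: Character 1: 1; Character 2: 1; Character 3: 1; Character 4: 1; Character 5: 1.
Total = 5.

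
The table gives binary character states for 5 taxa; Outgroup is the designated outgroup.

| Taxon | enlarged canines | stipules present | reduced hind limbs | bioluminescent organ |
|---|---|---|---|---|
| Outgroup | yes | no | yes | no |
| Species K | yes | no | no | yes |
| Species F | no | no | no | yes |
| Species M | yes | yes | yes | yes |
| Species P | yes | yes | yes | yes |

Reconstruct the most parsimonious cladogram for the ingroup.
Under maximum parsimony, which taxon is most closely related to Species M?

Character polarity is set by the outgroup: the derived state is whichever differs from the outgroup's state, so for enlarged canines, reduced hind limbs the derived state is 'no', and for the remaining characters it is 'yes'.
enlarged canines: derived state 'no' in Species F only — an autapomorphy, so it tells us nothing about relationships among taxa.
Only Species M and Species P show the derived state 'yes' for stipules present, supporting them as a clade.
Only Species F and Species K show the derived state 'no' for reduced hind limbs, supporting them as a clade.
All ingroup taxa share the derived state 'yes' for bioluminescent organ; it defines the ingroup but does not resolve relationships within it.
Most parsimonious ingroup topology: ((Species K,Species F),(Species M,Species P)).
Species M and Species P form a cherry on this tree, so they are sister taxa.

Species P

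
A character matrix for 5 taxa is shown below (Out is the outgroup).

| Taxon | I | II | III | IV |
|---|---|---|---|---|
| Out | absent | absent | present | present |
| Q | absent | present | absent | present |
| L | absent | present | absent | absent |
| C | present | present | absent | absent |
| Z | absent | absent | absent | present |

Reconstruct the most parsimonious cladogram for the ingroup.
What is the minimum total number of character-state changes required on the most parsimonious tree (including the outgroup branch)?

Character polarity is set by the outgroup: the derived state is whichever differs from the outgroup's state, so for III, IV the derived state is 'absent', and for the remaining characters it is 'present'.
I: derived state 'present' in C only — an autapomorphy, so it tells us nothing about relationships among taxa.
II (derived state 'present') is shared by C, L, and Q — a synapomorphy uniting that clade.
III (derived state 'absent') is shared by all ingroup taxa — unites the whole ingroup.
IV (derived state 'absent') is shared by C and L — a synapomorphy uniting that clade.
Most parsimonious ingroup topology: (((C,L),Q),Z).
Changes per character on this tree: I: 1; II: 1; III: 1; IV: 1.
Total = 4.

4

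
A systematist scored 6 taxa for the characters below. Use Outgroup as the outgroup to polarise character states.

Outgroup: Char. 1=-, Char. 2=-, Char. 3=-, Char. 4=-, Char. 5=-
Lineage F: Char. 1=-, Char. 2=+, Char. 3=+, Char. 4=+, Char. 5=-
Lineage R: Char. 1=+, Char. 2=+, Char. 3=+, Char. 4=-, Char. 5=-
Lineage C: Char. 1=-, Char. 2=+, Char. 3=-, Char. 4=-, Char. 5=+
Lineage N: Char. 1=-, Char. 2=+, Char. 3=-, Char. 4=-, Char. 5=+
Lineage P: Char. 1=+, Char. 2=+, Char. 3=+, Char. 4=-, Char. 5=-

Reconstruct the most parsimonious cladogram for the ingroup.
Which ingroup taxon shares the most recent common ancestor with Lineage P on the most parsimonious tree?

Lineage R

The outgroup has state '-' for every character, so '+' is the derived state throughout.
Char. 1 (derived state '+') is shared by Lineage P and Lineage R — a synapomorphy uniting that clade.
All ingroup taxa share the derived state '+' for Char. 2; it defines the ingroup but does not resolve relationships within it.
Only Lineage F, Lineage P, and Lineage R show the derived state '+' for Char. 3, supporting them as a clade.
Char. 4 (derived state '+') is unique to Lineage F (autapomorphy; uninformative for grouping).
Char. 5 (derived state '+') is shared by Lineage C and Lineage N — a synapomorphy uniting that clade.
Most parsimonious ingroup topology: ((Lineage F,(Lineage R,Lineage P)),(Lineage C,Lineage N)).
Lineage P and Lineage R form a cherry on this tree, so they are sister taxa.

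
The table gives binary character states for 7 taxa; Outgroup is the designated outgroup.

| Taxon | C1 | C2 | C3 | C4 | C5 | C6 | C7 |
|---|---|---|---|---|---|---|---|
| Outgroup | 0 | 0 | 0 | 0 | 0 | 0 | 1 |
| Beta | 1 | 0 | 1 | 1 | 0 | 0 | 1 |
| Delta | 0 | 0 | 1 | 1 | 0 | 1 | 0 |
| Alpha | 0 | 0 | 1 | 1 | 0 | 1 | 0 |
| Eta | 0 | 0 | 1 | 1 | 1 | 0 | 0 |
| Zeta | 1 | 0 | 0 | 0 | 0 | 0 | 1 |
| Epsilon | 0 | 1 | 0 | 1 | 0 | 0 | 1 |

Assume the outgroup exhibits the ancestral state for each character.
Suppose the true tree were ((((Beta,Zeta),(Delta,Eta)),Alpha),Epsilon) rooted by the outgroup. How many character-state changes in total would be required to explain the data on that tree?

Map each character onto ((((Beta,Zeta),(Delta,Eta)),Alpha),Epsilon) (rooted by Outgroup) and count the minimum state changes it requires (Fitch parsimony):
C1: 1; C2: 1; C3: 2; C4: 2; C5: 1; C6: 2; C7: 2.
Total tree length = 11.

11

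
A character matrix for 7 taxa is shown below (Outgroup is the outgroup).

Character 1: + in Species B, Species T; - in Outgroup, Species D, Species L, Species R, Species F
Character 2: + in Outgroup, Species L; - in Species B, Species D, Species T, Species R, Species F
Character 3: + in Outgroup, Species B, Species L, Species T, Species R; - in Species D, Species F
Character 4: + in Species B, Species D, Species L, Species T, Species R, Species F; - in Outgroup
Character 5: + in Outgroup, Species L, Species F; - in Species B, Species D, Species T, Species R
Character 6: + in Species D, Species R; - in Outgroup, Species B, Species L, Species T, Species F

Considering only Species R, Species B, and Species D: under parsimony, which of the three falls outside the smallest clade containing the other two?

Species B

Character polarity is set by the outgroup: the derived state is whichever differs from the outgroup's state, so for Character 2, Character 3, Character 5 the derived state is '-', and for the remaining characters it is '+'.
Only Species B and Species T show the derived state '+' for Character 1, supporting them as a clade.
Character 2 (derived state '-') is shared by Species B, Species D, Species F, Species R, and Species T — a synapomorphy uniting that clade.
Character 3 groups Species D and Species F, which is incompatible with the clades supported by the remaining characters; treating it as convergent (homoplasy) costs fewer steps than any alternative tree.
All ingroup taxa share the derived state '+' for Character 4; it defines the ingroup but does not resolve relationships within it.
Only Species B, Species D, Species R, and Species T show the derived state '-' for Character 5, supporting them as a clade.
Character 6: derived state '+' in Species D and Species R only — synapomorphy for {Species D, Species R}.
Most parsimonious ingroup topology: ((((Species B,Species T),(Species D,Species R)),Species F),Species L).
Species D and Species R share a more recent common ancestor with each other than either does with Species B, so Species B is the least closely related of the three.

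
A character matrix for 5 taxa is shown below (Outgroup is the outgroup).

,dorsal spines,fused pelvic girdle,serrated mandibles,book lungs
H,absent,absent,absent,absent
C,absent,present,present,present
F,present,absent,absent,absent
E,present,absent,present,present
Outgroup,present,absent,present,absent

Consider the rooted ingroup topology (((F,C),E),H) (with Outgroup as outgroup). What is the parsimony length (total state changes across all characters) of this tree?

7

Map each character onto (((F,C),E),H) (rooted by Outgroup) and count the minimum state changes it requires (Fitch parsimony):
dorsal spines: 2; fused pelvic girdle: 1; serrated mandibles: 2; book lungs: 2.
Total tree length = 7.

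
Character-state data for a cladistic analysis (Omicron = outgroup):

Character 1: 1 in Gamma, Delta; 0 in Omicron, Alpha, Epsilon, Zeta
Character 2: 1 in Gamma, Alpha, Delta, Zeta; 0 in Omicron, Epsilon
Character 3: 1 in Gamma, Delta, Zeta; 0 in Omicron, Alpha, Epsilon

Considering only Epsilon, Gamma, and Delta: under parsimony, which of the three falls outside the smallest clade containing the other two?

Epsilon

The outgroup has state '0' for every character, so '1' is the derived state throughout.
Character 1 (derived state '1') is shared by Delta and Gamma — a synapomorphy uniting that clade.
Character 2 (derived state '1') is shared by Alpha, Delta, Gamma, and Zeta — a synapomorphy uniting that clade.
Character 3: derived state '1' in Delta, Gamma, and Zeta only — synapomorphy for {Delta, Gamma, Zeta}.
Most parsimonious ingroup topology: ((((Gamma,Delta),Zeta),Alpha),Epsilon).
Gamma and Delta share a more recent common ancestor with each other than either does with Epsilon, so Epsilon is the least closely related of the three.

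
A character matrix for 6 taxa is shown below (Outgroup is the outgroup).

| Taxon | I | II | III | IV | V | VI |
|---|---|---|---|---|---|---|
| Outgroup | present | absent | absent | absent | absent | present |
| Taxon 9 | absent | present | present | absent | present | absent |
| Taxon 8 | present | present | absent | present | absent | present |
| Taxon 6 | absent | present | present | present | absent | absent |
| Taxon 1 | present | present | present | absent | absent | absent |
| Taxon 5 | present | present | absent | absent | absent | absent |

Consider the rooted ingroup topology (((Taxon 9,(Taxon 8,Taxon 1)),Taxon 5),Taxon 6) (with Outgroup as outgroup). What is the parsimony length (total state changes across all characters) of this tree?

11

Map each character onto (((Taxon 9,(Taxon 8,Taxon 1)),Taxon 5),Taxon 6) (rooted by Outgroup) and count the minimum state changes it requires (Fitch parsimony):
I: 2; II: 1; III: 3; IV: 2; V: 1; VI: 2.
Total tree length = 11.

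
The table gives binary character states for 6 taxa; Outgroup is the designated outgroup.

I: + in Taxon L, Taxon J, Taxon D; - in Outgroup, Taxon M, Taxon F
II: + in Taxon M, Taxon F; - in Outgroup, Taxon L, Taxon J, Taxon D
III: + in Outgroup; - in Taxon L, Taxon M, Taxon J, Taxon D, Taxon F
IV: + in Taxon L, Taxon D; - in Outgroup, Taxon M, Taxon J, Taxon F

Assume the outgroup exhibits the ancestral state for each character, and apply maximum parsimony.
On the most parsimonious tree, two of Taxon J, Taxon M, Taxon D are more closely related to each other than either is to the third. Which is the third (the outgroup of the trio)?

Character polarity is set by the outgroup: the derived state is whichever differs from the outgroup's state, so for III the derived state is '-', and for the remaining characters it is '+'.
I (derived state '+') is shared by Taxon D, Taxon J, and Taxon L — a synapomorphy uniting that clade.
Only Taxon F and Taxon M show the derived state '+' for II, supporting them as a clade.
III (derived state '-') is shared by all ingroup taxa — unites the whole ingroup.
IV: derived state '+' in Taxon D and Taxon L only — synapomorphy for {Taxon D, Taxon L}.
Most parsimonious ingroup topology: (((Taxon L,Taxon D),Taxon J),(Taxon M,Taxon F)).
Taxon J and Taxon D share a more recent common ancestor with each other than either does with Taxon M, so Taxon M is the least closely related of the three.

Taxon M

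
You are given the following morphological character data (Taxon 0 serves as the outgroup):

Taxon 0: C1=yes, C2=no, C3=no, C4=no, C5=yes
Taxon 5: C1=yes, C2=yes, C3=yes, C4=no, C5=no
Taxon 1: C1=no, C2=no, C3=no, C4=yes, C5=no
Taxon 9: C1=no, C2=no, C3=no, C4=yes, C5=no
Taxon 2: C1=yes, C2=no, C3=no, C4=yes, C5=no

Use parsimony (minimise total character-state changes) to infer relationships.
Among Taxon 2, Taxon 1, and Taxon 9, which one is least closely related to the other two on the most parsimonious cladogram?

Character polarity is set by the outgroup: the derived state is whichever differs from the outgroup's state, so for C1, C5 the derived state is 'no', and for the remaining characters it is 'yes'.
C1: derived state 'no' in Taxon 1 and Taxon 9 only — synapomorphy for {Taxon 1, Taxon 9}.
C2 (derived state 'yes') is unique to Taxon 5 (autapomorphy; uninformative for grouping).
C3 (derived state 'yes') is unique to Taxon 5 (autapomorphy; uninformative for grouping).
C4 (derived state 'yes') is shared by Taxon 1, Taxon 2, and Taxon 9 — a synapomorphy uniting that clade.
C5 (derived state 'no') is shared by all ingroup taxa — unites the whole ingroup.
Most parsimonious ingroup topology: (Taxon 5,((Taxon 1,Taxon 9),Taxon 2)).
Taxon 1 and Taxon 9 share a more recent common ancestor with each other than either does with Taxon 2, so Taxon 2 is the least closely related of the three.

Taxon 2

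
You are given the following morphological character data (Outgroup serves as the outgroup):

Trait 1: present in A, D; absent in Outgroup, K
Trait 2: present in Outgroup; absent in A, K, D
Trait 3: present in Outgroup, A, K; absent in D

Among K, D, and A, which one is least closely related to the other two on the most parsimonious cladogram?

Character polarity is set by the outgroup: the derived state is whichever differs from the outgroup's state, so for Trait 2, Trait 3 the derived state is 'absent', and for the remaining characters it is 'present'.
Trait 1 (derived state 'present') is shared by A and D — a synapomorphy uniting that clade.
Trait 2 (derived state 'absent') is shared by all ingroup taxa — unites the whole ingroup.
Trait 3: derived state 'absent' in D only — an autapomorphy, so it tells us nothing about relationships among taxa.
Most parsimonious ingroup topology: ((A,D),K).
A and D share a more recent common ancestor with each other than either does with K, so K is the least closely related of the three.

K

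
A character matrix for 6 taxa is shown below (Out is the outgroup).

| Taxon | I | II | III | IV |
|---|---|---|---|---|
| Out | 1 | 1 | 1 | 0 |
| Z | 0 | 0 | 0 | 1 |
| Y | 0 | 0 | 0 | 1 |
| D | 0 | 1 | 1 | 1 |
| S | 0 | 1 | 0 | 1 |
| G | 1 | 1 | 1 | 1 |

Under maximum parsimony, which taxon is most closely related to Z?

Character polarity is set by the outgroup: the derived state is whichever differs from the outgroup's state, so for I, II, III the derived state is '0', and for the remaining characters it is '1'.
I: derived state '0' in D, S, Y, and Z only — synapomorphy for {D, S, Y, Z}.
II (derived state '0') is shared by Y and Z — a synapomorphy uniting that clade.
Only S, Y, and Z show the derived state '0' for III, supporting them as a clade.
IV (derived state '1') is shared by all ingroup taxa — unites the whole ingroup.
Most parsimonious ingroup topology: ((((Z,Y),S),D),G).
Z and Y form a cherry on this tree, so they are sister taxa.

Y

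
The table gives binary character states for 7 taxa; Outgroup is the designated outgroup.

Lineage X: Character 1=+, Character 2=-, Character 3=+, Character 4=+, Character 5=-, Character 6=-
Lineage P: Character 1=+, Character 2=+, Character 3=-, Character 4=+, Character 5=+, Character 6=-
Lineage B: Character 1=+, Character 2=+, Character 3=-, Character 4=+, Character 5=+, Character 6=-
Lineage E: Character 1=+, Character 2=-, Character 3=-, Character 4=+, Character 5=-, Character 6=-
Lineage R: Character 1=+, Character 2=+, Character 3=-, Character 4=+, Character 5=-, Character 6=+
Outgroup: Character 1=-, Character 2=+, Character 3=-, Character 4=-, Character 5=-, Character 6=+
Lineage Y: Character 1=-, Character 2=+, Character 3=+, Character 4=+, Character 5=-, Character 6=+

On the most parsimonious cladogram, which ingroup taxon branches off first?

Lineage Y

Character polarity is set by the outgroup: the derived state is whichever differs from the outgroup's state, so for Character 2, Character 6 the derived state is '-', and for the remaining characters it is '+'.
Character 1: derived state '+' in Lineage B, Lineage E, Lineage P, Lineage R, and Lineage X only — synapomorphy for {Lineage B, Lineage E, Lineage P, Lineage R, Lineage X}.
Character 2 (derived state '-') is shared by Lineage E and Lineage X — a synapomorphy uniting that clade.
Character 3 (state '+') occurs in Lineage X and Lineage Y but conflicts with the nesting implied by the other characters — most parsimoniously interpreted as homoplasy.
All ingroup taxa share the derived state '+' for Character 4; it defines the ingroup but does not resolve relationships within it.
Only Lineage B and Lineage P show the derived state '+' for Character 5, supporting them as a clade.
Only Lineage B, Lineage E, Lineage P, and Lineage X show the derived state '-' for Character 6, supporting them as a clade.
Most parsimonious ingroup topology: ((((Lineage X,Lineage E),(Lineage P,Lineage B)),Lineage R),Lineage Y).
Lineage Y is sister to the clade containing all other ingroup taxa, so it is the earliest-diverging (most basal) ingroup lineage.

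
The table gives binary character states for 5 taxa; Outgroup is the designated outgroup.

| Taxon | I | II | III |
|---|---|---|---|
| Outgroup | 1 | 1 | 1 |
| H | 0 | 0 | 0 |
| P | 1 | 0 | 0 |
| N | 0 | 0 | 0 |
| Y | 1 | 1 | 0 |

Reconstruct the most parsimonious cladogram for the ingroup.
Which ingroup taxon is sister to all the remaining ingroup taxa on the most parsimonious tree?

The outgroup has state '1' for every character, so '0' is the derived state throughout.
Only H and N show the derived state '0' for I, supporting them as a clade.
Only H, N, and P show the derived state '0' for II, supporting them as a clade.
III (derived state '0') is shared by all ingroup taxa — unites the whole ingroup.
Most parsimonious ingroup topology: (((H,N),P),Y).
Y is sister to the clade containing all other ingroup taxa, so it is the earliest-diverging (most basal) ingroup lineage.

Y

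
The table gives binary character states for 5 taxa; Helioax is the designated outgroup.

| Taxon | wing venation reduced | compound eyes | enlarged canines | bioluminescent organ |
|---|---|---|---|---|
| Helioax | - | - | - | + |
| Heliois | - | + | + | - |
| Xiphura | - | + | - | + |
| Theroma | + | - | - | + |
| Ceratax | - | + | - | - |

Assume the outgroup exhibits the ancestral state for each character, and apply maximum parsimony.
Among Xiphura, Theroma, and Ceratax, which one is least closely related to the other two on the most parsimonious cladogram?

Theroma

Character polarity is set by the outgroup: the derived state is whichever differs from the outgroup's state, so for bioluminescent organ the derived state is '-', and for the remaining characters it is '+'.
wing venation reduced (derived state '+') is unique to Theroma (autapomorphy; uninformative for grouping).
compound eyes (derived state '+') is shared by Ceratax, Heliois, and Xiphura — a synapomorphy uniting that clade.
enlarged canines (derived state '+') is unique to Heliois (autapomorphy; uninformative for grouping).
bioluminescent organ (derived state '-') is shared by Ceratax and Heliois — a synapomorphy uniting that clade.
Most parsimonious ingroup topology: (((Heliois,Ceratax),Xiphura),Theroma).
Xiphura and Ceratax share a more recent common ancestor with each other than either does with Theroma, so Theroma is the least closely related of the three.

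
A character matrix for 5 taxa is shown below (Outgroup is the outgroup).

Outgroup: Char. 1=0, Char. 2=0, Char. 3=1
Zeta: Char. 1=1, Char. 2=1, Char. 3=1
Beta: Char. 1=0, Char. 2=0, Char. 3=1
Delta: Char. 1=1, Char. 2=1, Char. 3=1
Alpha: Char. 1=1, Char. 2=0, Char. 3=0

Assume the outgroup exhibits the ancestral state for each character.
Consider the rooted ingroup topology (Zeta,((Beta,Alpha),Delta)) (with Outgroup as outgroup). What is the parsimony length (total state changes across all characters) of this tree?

5

Map each character onto (Zeta,((Beta,Alpha),Delta)) (rooted by Outgroup) and count the minimum state changes it requires (Fitch parsimony):
Char. 1: 2; Char. 2: 2; Char. 3: 1.
Total tree length = 5.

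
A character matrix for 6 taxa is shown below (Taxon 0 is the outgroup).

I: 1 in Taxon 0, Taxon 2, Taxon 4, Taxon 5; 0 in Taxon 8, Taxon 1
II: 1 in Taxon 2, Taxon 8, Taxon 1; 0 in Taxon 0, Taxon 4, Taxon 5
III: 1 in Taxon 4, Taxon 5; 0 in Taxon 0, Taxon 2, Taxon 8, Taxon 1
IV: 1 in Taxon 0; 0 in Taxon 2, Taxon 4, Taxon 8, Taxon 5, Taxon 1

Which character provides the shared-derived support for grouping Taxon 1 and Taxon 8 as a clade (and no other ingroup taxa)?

Character polarity is set by the outgroup: the derived state is whichever differs from the outgroup's state, so for I, IV the derived state is '0', and for the remaining characters it is '1'.
I (derived state '0') is shared by Taxon 1 and Taxon 8 — a synapomorphy uniting that clade.
II: derived state '1' in Taxon 1, Taxon 2, and Taxon 8 only — synapomorphy for {Taxon 1, Taxon 2, Taxon 8}.
Only Taxon 4 and Taxon 5 show the derived state '1' for III, supporting them as a clade.
All ingroup taxa share the derived state '0' for IV; it defines the ingroup but does not resolve relationships within it.
Most parsimonious ingroup topology: ((Taxon 2,(Taxon 8,Taxon 1)),(Taxon 4,Taxon 5)).
The clade {Taxon 1, Taxon 8} is supported by I: its derived state '0' occurs in exactly those taxa and in no other taxon (including the outgroup).

I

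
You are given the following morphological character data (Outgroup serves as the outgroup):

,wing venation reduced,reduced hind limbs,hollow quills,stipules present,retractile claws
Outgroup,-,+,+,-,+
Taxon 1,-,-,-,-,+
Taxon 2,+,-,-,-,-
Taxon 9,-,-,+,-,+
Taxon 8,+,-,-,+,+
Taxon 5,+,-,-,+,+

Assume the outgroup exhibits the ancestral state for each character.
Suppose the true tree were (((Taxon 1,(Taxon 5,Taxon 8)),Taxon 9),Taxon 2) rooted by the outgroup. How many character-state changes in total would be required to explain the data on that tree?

Map each character onto (((Taxon 1,(Taxon 5,Taxon 8)),Taxon 9),Taxon 2) (rooted by Outgroup) and count the minimum state changes it requires (Fitch parsimony):
wing venation reduced: 2; reduced hind limbs: 1; hollow quills: 2; stipules present: 1; retractile claws: 1.
Total tree length = 7.

7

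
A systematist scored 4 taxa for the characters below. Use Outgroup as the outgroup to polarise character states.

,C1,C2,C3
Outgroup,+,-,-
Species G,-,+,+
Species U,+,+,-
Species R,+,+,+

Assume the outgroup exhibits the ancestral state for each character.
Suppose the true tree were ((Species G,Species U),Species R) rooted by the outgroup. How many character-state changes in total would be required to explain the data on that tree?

4

Map each character onto ((Species G,Species U),Species R) (rooted by Outgroup) and count the minimum state changes it requires (Fitch parsimony):
C1: 1; C2: 1; C3: 2.
Total tree length = 4.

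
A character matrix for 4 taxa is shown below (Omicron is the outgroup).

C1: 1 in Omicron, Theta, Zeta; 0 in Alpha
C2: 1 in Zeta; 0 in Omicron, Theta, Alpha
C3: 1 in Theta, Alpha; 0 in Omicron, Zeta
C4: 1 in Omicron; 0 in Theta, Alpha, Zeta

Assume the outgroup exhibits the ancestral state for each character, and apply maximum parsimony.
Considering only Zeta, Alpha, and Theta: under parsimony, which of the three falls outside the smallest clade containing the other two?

Zeta

Character polarity is set by the outgroup: the derived state is whichever differs from the outgroup's state, so for C1, C4 the derived state is '0', and for the remaining characters it is '1'.
C1: derived state '0' in Alpha only — an autapomorphy, so it tells us nothing about relationships among taxa.
C2 (derived state '1') is unique to Zeta (autapomorphy; uninformative for grouping).
C3 (derived state '1') is shared by Alpha and Theta — a synapomorphy uniting that clade.
C4 (derived state '0') is shared by all ingroup taxa — unites the whole ingroup.
Most parsimonious ingroup topology: ((Theta,Alpha),Zeta).
Alpha and Theta share a more recent common ancestor with each other than either does with Zeta, so Zeta is the least closely related of the three.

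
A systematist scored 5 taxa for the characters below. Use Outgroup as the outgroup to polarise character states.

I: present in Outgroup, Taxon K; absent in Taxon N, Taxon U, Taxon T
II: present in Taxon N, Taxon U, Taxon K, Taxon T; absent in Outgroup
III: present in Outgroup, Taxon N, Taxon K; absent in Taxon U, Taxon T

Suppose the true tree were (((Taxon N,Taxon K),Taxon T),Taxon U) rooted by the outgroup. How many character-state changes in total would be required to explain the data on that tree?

Map each character onto (((Taxon N,Taxon K),Taxon T),Taxon U) (rooted by Outgroup) and count the minimum state changes it requires (Fitch parsimony):
I: 2; II: 1; III: 2.
Total tree length = 5.

5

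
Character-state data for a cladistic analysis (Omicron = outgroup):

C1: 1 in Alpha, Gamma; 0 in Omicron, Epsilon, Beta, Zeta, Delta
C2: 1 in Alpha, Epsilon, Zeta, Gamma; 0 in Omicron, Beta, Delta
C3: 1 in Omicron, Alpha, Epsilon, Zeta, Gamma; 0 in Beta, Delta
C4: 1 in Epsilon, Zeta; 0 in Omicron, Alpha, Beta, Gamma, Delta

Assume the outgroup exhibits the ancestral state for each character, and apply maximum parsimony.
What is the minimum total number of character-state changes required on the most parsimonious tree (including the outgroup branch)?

4

Character polarity is set by the outgroup: the derived state is whichever differs from the outgroup's state, so for C3 the derived state is '0', and for the remaining characters it is '1'.
C1: derived state '1' in Alpha and Gamma only — synapomorphy for {Alpha, Gamma}.
C2: derived state '1' in Alpha, Epsilon, Gamma, and Zeta only — synapomorphy for {Alpha, Epsilon, Gamma, Zeta}.
C3: derived state '0' in Beta and Delta only — synapomorphy for {Beta, Delta}.
C4 (derived state '1') is shared by Epsilon and Zeta — a synapomorphy uniting that clade.
Most parsimonious ingroup topology: (((Alpha,Gamma),(Epsilon,Zeta)),(Beta,Delta)).
Changes per character on this tree: C1: 1; C2: 1; C3: 1; C4: 1.
Total = 4.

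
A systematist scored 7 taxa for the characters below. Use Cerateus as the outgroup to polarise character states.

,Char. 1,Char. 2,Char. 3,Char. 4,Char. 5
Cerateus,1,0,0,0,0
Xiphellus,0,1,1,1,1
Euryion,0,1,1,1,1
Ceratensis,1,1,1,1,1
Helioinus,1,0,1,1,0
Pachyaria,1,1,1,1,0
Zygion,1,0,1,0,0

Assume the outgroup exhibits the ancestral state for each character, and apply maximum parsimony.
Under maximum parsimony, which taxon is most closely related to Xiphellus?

Character polarity is set by the outgroup: the derived state is whichever differs from the outgroup's state, so for Char. 1 the derived state is '0', and for the remaining characters it is '1'.
Char. 1 (derived state '0') is shared by Euryion and Xiphellus — a synapomorphy uniting that clade.
Char. 2 (derived state '1') is shared by Ceratensis, Euryion, Pachyaria, and Xiphellus — a synapomorphy uniting that clade.
Char. 3 (derived state '1') is shared by all ingroup taxa — unites the whole ingroup.
Char. 4 (derived state '1') is shared by Ceratensis, Euryion, Helioinus, Pachyaria, and Xiphellus — a synapomorphy uniting that clade.
Char. 5 (derived state '1') is shared by Ceratensis, Euryion, and Xiphellus — a synapomorphy uniting that clade.
Most parsimonious ingroup topology: (((((Xiphellus,Euryion),Ceratensis),Pachyaria),Helioinus),Zygion).
Xiphellus and Euryion form a cherry on this tree, so they are sister taxa.

Euryion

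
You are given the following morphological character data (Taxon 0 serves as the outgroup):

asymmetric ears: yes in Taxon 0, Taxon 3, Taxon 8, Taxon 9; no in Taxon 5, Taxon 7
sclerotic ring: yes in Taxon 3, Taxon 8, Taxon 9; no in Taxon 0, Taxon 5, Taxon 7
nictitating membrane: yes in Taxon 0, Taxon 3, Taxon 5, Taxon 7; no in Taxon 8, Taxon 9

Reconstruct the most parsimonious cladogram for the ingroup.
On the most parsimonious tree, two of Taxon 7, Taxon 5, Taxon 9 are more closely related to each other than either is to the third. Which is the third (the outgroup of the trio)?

Taxon 9

Character polarity is set by the outgroup: the derived state is whichever differs from the outgroup's state, so for asymmetric ears, nictitating membrane the derived state is 'no', and for the remaining characters it is 'yes'.
asymmetric ears (derived state 'no') is shared by Taxon 5 and Taxon 7 — a synapomorphy uniting that clade.
sclerotic ring: derived state 'yes' in Taxon 3, Taxon 8, and Taxon 9 only — synapomorphy for {Taxon 3, Taxon 8, Taxon 9}.
nictitating membrane: derived state 'no' in Taxon 8 and Taxon 9 only — synapomorphy for {Taxon 8, Taxon 9}.
Most parsimonious ingroup topology: ((Taxon 3,(Taxon 8,Taxon 9)),(Taxon 5,Taxon 7)).
Taxon 7 and Taxon 5 share a more recent common ancestor with each other than either does with Taxon 9, so Taxon 9 is the least closely related of the three.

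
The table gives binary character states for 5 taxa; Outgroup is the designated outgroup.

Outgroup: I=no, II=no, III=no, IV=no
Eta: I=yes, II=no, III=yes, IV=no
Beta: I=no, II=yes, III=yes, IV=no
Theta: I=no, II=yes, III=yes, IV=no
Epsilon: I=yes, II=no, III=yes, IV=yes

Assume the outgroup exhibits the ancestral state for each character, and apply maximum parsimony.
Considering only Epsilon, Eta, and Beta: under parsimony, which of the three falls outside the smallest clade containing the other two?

The outgroup has state 'no' for every character, so 'yes' is the derived state throughout.
Only Epsilon and Eta show the derived state 'yes' for I, supporting them as a clade.
Only Beta and Theta show the derived state 'yes' for II, supporting them as a clade.
All ingroup taxa share the derived state 'yes' for III; it defines the ingroup but does not resolve relationships within it.
IV (derived state 'yes') is unique to Epsilon (autapomorphy; uninformative for grouping).
Most parsimonious ingroup topology: ((Eta,Epsilon),(Beta,Theta)).
Epsilon and Eta share a more recent common ancestor with each other than either does with Beta, so Beta is the least closely related of the three.

Beta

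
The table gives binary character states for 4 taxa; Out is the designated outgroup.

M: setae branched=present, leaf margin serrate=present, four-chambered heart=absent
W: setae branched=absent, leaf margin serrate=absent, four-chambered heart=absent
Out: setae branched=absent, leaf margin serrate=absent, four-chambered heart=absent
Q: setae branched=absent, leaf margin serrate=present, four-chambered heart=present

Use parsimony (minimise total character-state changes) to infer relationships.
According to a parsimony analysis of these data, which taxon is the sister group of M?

The outgroup has state 'absent' for every character, so 'present' is the derived state throughout.
setae branched (derived state 'present') is unique to M (autapomorphy; uninformative for grouping).
leaf margin serrate (derived state 'present') is shared by M and Q — a synapomorphy uniting that clade.
four-chambered heart: derived state 'present' in Q only — an autapomorphy, so it tells us nothing about relationships among taxa.
Most parsimonious ingroup topology: (W,(M,Q)).
M and Q form a cherry on this tree, so they are sister taxa.

Q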